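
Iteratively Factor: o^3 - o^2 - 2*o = (o + 1)*(o^2 - 2*o) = o*(o + 1)*(o - 2)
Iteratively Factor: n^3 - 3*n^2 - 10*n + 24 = (n + 3)*(n^2 - 6*n + 8) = (n - 2)*(n + 3)*(n - 4)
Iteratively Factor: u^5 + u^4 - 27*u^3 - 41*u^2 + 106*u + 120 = (u - 5)*(u^4 + 6*u^3 + 3*u^2 - 26*u - 24) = (u - 5)*(u + 3)*(u^3 + 3*u^2 - 6*u - 8) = (u - 5)*(u + 1)*(u + 3)*(u^2 + 2*u - 8) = (u - 5)*(u - 2)*(u + 1)*(u + 3)*(u + 4)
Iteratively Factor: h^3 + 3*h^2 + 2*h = (h + 2)*(h^2 + h) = h*(h + 2)*(h + 1)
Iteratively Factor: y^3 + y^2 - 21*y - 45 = (y - 5)*(y^2 + 6*y + 9) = (y - 5)*(y + 3)*(y + 3)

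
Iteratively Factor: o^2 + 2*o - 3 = (o - 1)*(o + 3)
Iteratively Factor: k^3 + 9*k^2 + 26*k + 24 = (k + 2)*(k^2 + 7*k + 12) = (k + 2)*(k + 3)*(k + 4)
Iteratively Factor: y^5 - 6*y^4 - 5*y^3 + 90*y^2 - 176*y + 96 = (y + 4)*(y^4 - 10*y^3 + 35*y^2 - 50*y + 24) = (y - 2)*(y + 4)*(y^3 - 8*y^2 + 19*y - 12) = (y - 3)*(y - 2)*(y + 4)*(y^2 - 5*y + 4) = (y - 3)*(y - 2)*(y - 1)*(y + 4)*(y - 4)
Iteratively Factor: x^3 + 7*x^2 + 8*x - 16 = (x + 4)*(x^2 + 3*x - 4) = (x - 1)*(x + 4)*(x + 4)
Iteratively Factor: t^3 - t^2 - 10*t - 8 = (t + 1)*(t^2 - 2*t - 8) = (t + 1)*(t + 2)*(t - 4)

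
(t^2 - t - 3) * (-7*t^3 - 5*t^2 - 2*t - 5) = -7*t^5 + 2*t^4 + 24*t^3 + 12*t^2 + 11*t + 15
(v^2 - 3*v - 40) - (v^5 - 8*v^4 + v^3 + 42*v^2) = -v^5 + 8*v^4 - v^3 - 41*v^2 - 3*v - 40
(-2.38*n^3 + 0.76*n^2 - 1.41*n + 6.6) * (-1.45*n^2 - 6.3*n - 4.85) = 3.451*n^5 + 13.892*n^4 + 8.7995*n^3 - 4.373*n^2 - 34.7415*n - 32.01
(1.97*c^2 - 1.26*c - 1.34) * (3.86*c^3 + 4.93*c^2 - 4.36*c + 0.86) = 7.6042*c^5 + 4.8485*c^4 - 19.9734*c^3 + 0.5816*c^2 + 4.7588*c - 1.1524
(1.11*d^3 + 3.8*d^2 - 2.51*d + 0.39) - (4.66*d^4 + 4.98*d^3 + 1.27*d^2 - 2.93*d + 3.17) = -4.66*d^4 - 3.87*d^3 + 2.53*d^2 + 0.42*d - 2.78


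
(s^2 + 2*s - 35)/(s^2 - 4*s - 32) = (-s^2 - 2*s + 35)/(-s^2 + 4*s + 32)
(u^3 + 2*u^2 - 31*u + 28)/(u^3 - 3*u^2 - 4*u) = (u^2 + 6*u - 7)/(u*(u + 1))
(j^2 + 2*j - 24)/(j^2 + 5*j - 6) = (j - 4)/(j - 1)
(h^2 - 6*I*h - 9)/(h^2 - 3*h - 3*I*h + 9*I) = (h - 3*I)/(h - 3)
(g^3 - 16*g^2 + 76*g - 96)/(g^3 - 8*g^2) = 1 - 8/g + 12/g^2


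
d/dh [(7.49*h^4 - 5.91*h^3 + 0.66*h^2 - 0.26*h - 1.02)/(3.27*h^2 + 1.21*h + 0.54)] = (48.9846*h^5 + 7.86300000000001*h^4 + 1.8762*h^3 - 7.9254*h^2 + 7.3836*h + 1.0938)/(10.6929*h^4 + 7.9134*h^3 + 4.9957*h^2 + 1.3068*h + 0.2916)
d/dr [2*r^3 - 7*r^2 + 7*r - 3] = 6*r^2 - 14*r + 7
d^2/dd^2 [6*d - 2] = 0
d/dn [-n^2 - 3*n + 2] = -2*n - 3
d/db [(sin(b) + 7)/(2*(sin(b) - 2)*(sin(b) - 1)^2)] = (-19*sin(b) + cos(2*b) + 36)*cos(b)/(2*(sin(b) - 2)^2*(sin(b) - 1)^3)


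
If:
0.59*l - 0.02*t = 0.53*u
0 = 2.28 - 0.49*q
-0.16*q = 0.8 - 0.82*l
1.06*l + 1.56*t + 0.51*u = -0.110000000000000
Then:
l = 1.88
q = 4.65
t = -2.06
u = 2.17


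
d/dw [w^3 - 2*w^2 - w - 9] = 3*w^2 - 4*w - 1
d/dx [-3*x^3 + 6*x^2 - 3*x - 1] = -9*x^2 + 12*x - 3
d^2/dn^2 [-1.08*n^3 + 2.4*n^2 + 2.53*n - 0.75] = 4.8 - 6.48*n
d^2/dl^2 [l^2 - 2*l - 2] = 2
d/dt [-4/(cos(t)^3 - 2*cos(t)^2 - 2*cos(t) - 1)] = 4*(-3*cos(t)^2 + 4*cos(t) + 2)*sin(t)/(-cos(t)^3 + 2*cos(t)^2 + 2*cos(t) + 1)^2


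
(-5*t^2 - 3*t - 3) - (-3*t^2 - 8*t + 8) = -2*t^2 + 5*t - 11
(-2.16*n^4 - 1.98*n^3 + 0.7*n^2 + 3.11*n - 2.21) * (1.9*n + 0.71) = -4.104*n^5 - 5.2956*n^4 - 0.0758000000000001*n^3 + 6.406*n^2 - 1.9909*n - 1.5691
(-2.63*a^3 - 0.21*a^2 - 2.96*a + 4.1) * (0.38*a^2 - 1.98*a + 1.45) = -0.9994*a^5 + 5.1276*a^4 - 4.5225*a^3 + 7.1143*a^2 - 12.41*a + 5.945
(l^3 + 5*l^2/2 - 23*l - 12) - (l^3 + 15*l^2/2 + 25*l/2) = -5*l^2 - 71*l/2 - 12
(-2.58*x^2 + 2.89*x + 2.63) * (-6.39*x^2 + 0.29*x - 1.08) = 16.4862*x^4 - 19.2153*x^3 - 13.1812*x^2 - 2.3585*x - 2.8404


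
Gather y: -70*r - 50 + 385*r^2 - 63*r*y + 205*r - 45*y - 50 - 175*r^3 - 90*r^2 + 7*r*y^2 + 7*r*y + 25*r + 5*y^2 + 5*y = -175*r^3 + 295*r^2 + 160*r + y^2*(7*r + 5) + y*(-56*r - 40) - 100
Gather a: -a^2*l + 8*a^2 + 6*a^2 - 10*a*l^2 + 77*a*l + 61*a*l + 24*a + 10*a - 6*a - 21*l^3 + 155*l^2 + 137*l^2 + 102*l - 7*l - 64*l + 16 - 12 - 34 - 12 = a^2*(14 - l) + a*(-10*l^2 + 138*l + 28) - 21*l^3 + 292*l^2 + 31*l - 42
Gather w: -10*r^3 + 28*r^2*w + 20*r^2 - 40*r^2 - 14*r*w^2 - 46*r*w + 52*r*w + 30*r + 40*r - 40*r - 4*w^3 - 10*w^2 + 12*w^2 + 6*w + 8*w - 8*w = -10*r^3 - 20*r^2 + 30*r - 4*w^3 + w^2*(2 - 14*r) + w*(28*r^2 + 6*r + 6)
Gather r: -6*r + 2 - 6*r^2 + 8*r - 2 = -6*r^2 + 2*r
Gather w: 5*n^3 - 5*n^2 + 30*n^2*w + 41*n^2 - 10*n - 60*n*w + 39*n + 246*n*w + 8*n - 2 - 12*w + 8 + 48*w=5*n^3 + 36*n^2 + 37*n + w*(30*n^2 + 186*n + 36) + 6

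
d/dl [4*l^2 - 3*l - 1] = 8*l - 3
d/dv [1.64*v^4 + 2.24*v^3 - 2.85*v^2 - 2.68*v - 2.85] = 6.56*v^3 + 6.72*v^2 - 5.7*v - 2.68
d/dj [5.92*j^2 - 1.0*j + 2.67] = 11.84*j - 1.0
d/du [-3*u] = -3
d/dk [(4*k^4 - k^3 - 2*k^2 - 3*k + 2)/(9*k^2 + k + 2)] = (72*k^5 + 3*k^4 + 30*k^3 + 19*k^2 - 44*k - 8)/(81*k^4 + 18*k^3 + 37*k^2 + 4*k + 4)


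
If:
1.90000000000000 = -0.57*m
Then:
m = -3.33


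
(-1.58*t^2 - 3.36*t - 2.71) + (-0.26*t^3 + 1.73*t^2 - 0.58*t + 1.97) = -0.26*t^3 + 0.15*t^2 - 3.94*t - 0.74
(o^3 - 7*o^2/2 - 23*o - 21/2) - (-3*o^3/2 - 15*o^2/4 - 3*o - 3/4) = 5*o^3/2 + o^2/4 - 20*o - 39/4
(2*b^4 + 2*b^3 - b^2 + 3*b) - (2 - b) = 2*b^4 + 2*b^3 - b^2 + 4*b - 2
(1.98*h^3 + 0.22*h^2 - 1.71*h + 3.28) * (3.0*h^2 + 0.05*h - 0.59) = 5.94*h^5 + 0.759*h^4 - 6.2872*h^3 + 9.6247*h^2 + 1.1729*h - 1.9352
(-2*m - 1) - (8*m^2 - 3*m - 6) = -8*m^2 + m + 5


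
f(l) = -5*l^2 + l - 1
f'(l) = 1 - 10*l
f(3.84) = -70.89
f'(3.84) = -37.40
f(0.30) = -1.15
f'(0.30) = -2.00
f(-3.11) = -52.47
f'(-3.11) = 32.10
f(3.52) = -59.43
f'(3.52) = -34.20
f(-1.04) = -7.45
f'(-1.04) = 11.40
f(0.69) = -2.69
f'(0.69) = -5.90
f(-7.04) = -255.85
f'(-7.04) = 71.40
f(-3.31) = -59.09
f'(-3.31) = 34.10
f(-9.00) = -415.00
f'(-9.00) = 91.00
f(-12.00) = -733.00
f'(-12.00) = 121.00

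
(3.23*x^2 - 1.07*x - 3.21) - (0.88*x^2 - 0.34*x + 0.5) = 2.35*x^2 - 0.73*x - 3.71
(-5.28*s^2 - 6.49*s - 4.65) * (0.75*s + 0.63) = -3.96*s^3 - 8.1939*s^2 - 7.5762*s - 2.9295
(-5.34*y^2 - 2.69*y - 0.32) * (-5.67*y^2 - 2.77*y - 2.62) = 30.2778*y^4 + 30.0441*y^3 + 23.2565*y^2 + 7.9342*y + 0.8384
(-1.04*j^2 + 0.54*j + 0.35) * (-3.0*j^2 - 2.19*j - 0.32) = 3.12*j^4 + 0.6576*j^3 - 1.8998*j^2 - 0.9393*j - 0.112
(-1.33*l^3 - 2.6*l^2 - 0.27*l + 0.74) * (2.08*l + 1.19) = -2.7664*l^4 - 6.9907*l^3 - 3.6556*l^2 + 1.2179*l + 0.8806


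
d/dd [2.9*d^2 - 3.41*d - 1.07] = 5.8*d - 3.41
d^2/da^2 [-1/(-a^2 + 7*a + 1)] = 2*(a^2 - 7*a - (2*a - 7)^2 - 1)/(-a^2 + 7*a + 1)^3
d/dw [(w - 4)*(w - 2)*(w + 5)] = 3*w^2 - 2*w - 22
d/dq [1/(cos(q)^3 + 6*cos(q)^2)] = 3*(cos(q) + 4)*sin(q)/((cos(q) + 6)^2*cos(q)^3)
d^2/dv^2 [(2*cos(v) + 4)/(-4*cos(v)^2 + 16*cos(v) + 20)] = (-9*sin(v)^4*cos(v) - 12*sin(v)^4 + 64*sin(v)^2 - 11*cos(v)/2 - 3*cos(3*v) + cos(5*v)/2 - 8)/(2*(sin(v)^2 + 4*cos(v) + 4)^3)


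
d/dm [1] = 0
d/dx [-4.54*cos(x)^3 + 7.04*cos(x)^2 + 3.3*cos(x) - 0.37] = (13.62*cos(x)^2 - 14.08*cos(x) - 3.3)*sin(x)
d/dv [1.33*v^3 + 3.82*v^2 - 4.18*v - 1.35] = 3.99*v^2 + 7.64*v - 4.18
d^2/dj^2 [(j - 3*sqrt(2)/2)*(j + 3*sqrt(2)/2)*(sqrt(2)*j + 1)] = 6*sqrt(2)*j + 2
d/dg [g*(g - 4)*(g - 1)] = 3*g^2 - 10*g + 4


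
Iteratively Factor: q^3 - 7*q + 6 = (q - 1)*(q^2 + q - 6) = (q - 2)*(q - 1)*(q + 3)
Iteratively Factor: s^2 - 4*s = (s)*(s - 4)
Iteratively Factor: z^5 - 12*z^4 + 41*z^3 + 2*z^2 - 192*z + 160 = (z - 4)*(z^4 - 8*z^3 + 9*z^2 + 38*z - 40) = (z - 5)*(z - 4)*(z^3 - 3*z^2 - 6*z + 8) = (z - 5)*(z - 4)*(z + 2)*(z^2 - 5*z + 4) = (z - 5)*(z - 4)^2*(z + 2)*(z - 1)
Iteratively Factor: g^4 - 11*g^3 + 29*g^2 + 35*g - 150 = (g - 5)*(g^3 - 6*g^2 - g + 30) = (g - 5)*(g + 2)*(g^2 - 8*g + 15) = (g - 5)^2*(g + 2)*(g - 3)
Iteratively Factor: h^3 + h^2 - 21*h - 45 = (h + 3)*(h^2 - 2*h - 15) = (h + 3)^2*(h - 5)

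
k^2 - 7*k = k*(k - 7)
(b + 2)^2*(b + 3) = b^3 + 7*b^2 + 16*b + 12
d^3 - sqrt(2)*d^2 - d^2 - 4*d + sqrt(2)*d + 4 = (d - 1)*(d - 2*sqrt(2))*(d + sqrt(2))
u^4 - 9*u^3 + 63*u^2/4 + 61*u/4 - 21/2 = (u - 6)*(u - 7/2)*(u - 1/2)*(u + 1)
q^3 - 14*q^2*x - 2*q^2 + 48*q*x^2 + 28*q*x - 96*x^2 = (q - 2)*(q - 8*x)*(q - 6*x)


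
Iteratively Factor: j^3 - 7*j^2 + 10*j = (j)*(j^2 - 7*j + 10) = j*(j - 5)*(j - 2)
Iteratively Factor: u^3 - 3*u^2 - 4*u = (u)*(u^2 - 3*u - 4) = u*(u + 1)*(u - 4)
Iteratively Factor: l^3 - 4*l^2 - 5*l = (l - 5)*(l^2 + l) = l*(l - 5)*(l + 1)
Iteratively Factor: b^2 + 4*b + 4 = (b + 2)*(b + 2)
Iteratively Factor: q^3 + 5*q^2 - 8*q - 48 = (q - 3)*(q^2 + 8*q + 16) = (q - 3)*(q + 4)*(q + 4)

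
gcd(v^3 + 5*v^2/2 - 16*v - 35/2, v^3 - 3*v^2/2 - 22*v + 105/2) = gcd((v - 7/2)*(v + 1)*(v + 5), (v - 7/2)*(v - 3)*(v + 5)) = v^2 + 3*v/2 - 35/2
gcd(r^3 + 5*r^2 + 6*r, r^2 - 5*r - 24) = r + 3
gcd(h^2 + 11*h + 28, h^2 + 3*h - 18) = 1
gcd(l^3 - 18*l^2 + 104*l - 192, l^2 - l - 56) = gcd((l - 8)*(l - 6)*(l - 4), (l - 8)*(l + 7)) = l - 8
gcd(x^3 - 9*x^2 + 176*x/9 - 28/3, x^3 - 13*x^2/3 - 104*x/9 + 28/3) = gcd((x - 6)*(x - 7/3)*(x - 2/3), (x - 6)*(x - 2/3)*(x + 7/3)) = x^2 - 20*x/3 + 4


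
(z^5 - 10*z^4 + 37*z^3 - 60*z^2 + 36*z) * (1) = z^5 - 10*z^4 + 37*z^3 - 60*z^2 + 36*z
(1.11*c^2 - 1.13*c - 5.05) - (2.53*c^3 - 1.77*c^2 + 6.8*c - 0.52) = -2.53*c^3 + 2.88*c^2 - 7.93*c - 4.53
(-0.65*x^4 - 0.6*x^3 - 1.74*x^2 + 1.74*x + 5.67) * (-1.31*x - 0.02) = 0.8515*x^5 + 0.799*x^4 + 2.2914*x^3 - 2.2446*x^2 - 7.4625*x - 0.1134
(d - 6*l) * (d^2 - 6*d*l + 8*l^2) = d^3 - 12*d^2*l + 44*d*l^2 - 48*l^3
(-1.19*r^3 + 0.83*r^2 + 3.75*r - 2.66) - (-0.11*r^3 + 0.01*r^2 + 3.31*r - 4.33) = -1.08*r^3 + 0.82*r^2 + 0.44*r + 1.67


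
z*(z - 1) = z^2 - z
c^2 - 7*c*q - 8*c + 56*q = (c - 8)*(c - 7*q)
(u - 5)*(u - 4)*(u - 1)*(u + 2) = u^4 - 8*u^3 + 9*u^2 + 38*u - 40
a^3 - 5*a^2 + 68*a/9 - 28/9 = (a - 7/3)*(a - 2)*(a - 2/3)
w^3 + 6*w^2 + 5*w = w*(w + 1)*(w + 5)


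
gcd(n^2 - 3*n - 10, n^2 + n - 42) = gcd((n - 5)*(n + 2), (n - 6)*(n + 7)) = 1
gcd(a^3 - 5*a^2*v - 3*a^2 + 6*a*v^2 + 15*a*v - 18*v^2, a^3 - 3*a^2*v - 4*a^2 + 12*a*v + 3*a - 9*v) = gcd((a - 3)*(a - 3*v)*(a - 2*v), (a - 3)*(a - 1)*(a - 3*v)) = -a^2 + 3*a*v + 3*a - 9*v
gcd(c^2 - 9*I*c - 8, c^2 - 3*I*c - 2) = c - I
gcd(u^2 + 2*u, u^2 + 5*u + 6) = u + 2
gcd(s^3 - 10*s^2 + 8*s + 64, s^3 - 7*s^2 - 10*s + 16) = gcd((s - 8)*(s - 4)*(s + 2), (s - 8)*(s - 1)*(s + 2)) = s^2 - 6*s - 16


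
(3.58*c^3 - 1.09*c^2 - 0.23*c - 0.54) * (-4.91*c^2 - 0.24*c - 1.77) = -17.5778*c^5 + 4.4927*c^4 - 4.9457*c^3 + 4.6359*c^2 + 0.5367*c + 0.9558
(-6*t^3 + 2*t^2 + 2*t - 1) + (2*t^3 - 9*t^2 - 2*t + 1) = -4*t^3 - 7*t^2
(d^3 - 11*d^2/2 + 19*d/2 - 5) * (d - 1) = d^4 - 13*d^3/2 + 15*d^2 - 29*d/2 + 5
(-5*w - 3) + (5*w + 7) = 4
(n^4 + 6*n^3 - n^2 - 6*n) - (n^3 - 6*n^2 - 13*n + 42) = n^4 + 5*n^3 + 5*n^2 + 7*n - 42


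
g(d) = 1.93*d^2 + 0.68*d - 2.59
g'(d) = 3.86*d + 0.68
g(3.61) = 25.02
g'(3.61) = 14.61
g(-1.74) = 2.07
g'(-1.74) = -6.04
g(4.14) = 33.30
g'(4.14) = 16.66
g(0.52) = -1.71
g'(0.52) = 2.69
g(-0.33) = -2.60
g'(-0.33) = -0.59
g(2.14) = 7.70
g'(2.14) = 8.94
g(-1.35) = 0.01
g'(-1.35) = -4.53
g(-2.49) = 7.68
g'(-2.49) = -8.93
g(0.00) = -2.59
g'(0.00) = 0.68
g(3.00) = 16.82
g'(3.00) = 12.26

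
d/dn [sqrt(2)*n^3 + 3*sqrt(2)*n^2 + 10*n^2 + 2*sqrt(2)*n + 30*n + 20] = 3*sqrt(2)*n^2 + 6*sqrt(2)*n + 20*n + 2*sqrt(2) + 30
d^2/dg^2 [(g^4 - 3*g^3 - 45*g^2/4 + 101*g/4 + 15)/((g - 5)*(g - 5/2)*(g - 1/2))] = 8*(25*g^3 - 111*g^2 + 423*g - 683)/(8*g^6 - 132*g^5 + 786*g^4 - 1991*g^3 + 1965*g^2 - 825*g + 125)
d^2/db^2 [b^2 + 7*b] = 2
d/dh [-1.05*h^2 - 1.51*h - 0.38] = -2.1*h - 1.51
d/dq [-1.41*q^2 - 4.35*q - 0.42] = -2.82*q - 4.35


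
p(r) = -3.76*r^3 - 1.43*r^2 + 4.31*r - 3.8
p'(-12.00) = -1585.69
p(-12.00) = 6235.84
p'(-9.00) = -883.63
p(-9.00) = 2582.62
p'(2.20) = -56.58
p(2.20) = -41.28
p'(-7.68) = -639.05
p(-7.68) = 1581.98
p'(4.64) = -251.81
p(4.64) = -390.20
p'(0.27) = 2.72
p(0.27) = -2.81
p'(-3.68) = -137.92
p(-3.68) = 148.36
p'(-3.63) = -133.94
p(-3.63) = 141.56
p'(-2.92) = -83.52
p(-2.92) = 65.04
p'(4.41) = -227.68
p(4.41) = -335.08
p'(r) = -11.28*r^2 - 2.86*r + 4.31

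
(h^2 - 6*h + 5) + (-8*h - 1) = h^2 - 14*h + 4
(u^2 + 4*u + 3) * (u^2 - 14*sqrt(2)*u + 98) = u^4 - 14*sqrt(2)*u^3 + 4*u^3 - 56*sqrt(2)*u^2 + 101*u^2 - 42*sqrt(2)*u + 392*u + 294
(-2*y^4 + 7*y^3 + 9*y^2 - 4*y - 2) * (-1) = 2*y^4 - 7*y^3 - 9*y^2 + 4*y + 2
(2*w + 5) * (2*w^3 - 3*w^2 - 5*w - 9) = 4*w^4 + 4*w^3 - 25*w^2 - 43*w - 45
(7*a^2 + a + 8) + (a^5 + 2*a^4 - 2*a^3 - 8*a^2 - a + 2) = a^5 + 2*a^4 - 2*a^3 - a^2 + 10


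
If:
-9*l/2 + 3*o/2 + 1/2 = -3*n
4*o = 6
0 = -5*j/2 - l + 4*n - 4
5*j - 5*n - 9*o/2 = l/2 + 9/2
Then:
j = 284/15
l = 11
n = 187/12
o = 3/2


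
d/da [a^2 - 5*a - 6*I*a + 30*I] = 2*a - 5 - 6*I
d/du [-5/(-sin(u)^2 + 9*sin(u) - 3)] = 5*(9 - 2*sin(u))*cos(u)/(sin(u)^2 - 9*sin(u) + 3)^2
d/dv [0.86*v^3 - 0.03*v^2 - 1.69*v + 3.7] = 2.58*v^2 - 0.06*v - 1.69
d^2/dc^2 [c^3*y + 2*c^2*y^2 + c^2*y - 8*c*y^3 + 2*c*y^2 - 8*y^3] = 2*y*(3*c + 2*y + 1)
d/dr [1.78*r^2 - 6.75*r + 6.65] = 3.56*r - 6.75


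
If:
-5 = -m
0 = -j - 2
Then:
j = -2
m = 5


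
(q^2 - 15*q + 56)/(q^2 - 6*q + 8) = (q^2 - 15*q + 56)/(q^2 - 6*q + 8)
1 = 1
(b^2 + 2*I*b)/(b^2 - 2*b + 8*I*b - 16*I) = b*(b + 2*I)/(b^2 - 2*b + 8*I*b - 16*I)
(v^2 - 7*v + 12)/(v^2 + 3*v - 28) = (v - 3)/(v + 7)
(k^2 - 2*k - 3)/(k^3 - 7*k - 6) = 1/(k + 2)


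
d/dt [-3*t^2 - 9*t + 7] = -6*t - 9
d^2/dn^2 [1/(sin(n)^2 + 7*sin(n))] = (-4*sin(n) - 21 - 43/sin(n) + 42/sin(n)^2 + 98/sin(n)^3)/(sin(n) + 7)^3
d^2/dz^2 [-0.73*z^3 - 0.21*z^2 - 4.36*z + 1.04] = -4.38*z - 0.42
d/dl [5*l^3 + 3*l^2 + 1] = 3*l*(5*l + 2)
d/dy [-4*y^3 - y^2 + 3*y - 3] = -12*y^2 - 2*y + 3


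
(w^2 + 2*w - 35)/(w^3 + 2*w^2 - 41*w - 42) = (w - 5)/(w^2 - 5*w - 6)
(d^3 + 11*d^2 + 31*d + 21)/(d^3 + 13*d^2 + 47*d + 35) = (d + 3)/(d + 5)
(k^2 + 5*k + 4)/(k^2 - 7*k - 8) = (k + 4)/(k - 8)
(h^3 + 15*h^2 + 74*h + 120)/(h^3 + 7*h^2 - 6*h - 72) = (h + 5)/(h - 3)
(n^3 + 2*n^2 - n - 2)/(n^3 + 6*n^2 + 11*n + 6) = (n - 1)/(n + 3)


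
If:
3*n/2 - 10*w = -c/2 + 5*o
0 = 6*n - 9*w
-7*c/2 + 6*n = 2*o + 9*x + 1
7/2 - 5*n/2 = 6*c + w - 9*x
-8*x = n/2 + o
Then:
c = 1616/3761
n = 8961/26327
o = -16257/52654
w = 5974/26327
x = 456/26327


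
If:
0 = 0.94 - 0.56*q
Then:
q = 1.68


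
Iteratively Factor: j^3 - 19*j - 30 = (j + 3)*(j^2 - 3*j - 10) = (j + 2)*(j + 3)*(j - 5)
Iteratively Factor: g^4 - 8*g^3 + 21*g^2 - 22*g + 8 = (g - 1)*(g^3 - 7*g^2 + 14*g - 8) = (g - 2)*(g - 1)*(g^2 - 5*g + 4) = (g - 4)*(g - 2)*(g - 1)*(g - 1)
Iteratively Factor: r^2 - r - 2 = (r + 1)*(r - 2)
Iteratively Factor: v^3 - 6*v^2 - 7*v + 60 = (v - 5)*(v^2 - v - 12) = (v - 5)*(v + 3)*(v - 4)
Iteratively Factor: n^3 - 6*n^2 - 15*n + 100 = (n - 5)*(n^2 - n - 20) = (n - 5)*(n + 4)*(n - 5)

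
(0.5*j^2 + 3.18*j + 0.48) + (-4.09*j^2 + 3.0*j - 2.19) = -3.59*j^2 + 6.18*j - 1.71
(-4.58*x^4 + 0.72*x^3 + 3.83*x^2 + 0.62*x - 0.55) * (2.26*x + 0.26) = -10.3508*x^5 + 0.4364*x^4 + 8.843*x^3 + 2.397*x^2 - 1.0818*x - 0.143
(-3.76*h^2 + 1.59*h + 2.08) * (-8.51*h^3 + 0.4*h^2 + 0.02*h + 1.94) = 31.9976*h^5 - 15.0349*h^4 - 17.14*h^3 - 6.4306*h^2 + 3.1262*h + 4.0352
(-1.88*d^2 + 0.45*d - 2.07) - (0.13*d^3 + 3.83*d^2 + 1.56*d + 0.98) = -0.13*d^3 - 5.71*d^2 - 1.11*d - 3.05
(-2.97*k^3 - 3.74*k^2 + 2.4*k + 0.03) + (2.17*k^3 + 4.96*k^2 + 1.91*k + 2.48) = -0.8*k^3 + 1.22*k^2 + 4.31*k + 2.51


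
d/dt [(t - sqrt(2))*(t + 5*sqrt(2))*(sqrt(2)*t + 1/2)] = 3*sqrt(2)*t^2 + 17*t - 8*sqrt(2)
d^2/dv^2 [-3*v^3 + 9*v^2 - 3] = 18 - 18*v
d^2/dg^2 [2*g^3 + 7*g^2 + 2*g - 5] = 12*g + 14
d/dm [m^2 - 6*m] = 2*m - 6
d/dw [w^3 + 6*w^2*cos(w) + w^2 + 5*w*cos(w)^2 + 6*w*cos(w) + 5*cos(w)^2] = -6*w^2*sin(w) + 3*w^2 - 6*w*sin(w) - 5*w*sin(2*w) + 12*w*cos(w) + 2*w - 5*sin(2*w) + 5*cos(w)^2 + 6*cos(w)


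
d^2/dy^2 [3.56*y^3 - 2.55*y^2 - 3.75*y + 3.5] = 21.36*y - 5.1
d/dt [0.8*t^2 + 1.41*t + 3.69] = 1.6*t + 1.41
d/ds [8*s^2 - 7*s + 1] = 16*s - 7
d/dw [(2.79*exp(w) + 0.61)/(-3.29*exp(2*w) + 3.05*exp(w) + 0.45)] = (9.1791*exp(2*w) + 4.0138*exp(w) - 0.605)*exp(w)/(10.8241*exp(4*w) - 20.069*exp(3*w) + 6.3415*exp(2*w) + 2.745*exp(w) + 0.2025)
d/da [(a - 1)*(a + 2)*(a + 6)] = 3*a^2 + 14*a + 4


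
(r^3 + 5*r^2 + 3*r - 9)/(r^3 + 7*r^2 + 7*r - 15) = (r + 3)/(r + 5)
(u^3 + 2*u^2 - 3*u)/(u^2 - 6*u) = (u^2 + 2*u - 3)/(u - 6)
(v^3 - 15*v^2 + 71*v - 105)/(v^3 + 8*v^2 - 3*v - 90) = (v^2 - 12*v + 35)/(v^2 + 11*v + 30)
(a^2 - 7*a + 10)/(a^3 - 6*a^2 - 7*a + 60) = (a - 2)/(a^2 - a - 12)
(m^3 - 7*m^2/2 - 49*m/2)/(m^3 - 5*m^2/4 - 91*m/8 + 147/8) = 4*m*(m - 7)/(4*m^2 - 19*m + 21)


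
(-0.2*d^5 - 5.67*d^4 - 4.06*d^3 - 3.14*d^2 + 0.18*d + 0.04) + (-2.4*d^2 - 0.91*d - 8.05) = -0.2*d^5 - 5.67*d^4 - 4.06*d^3 - 5.54*d^2 - 0.73*d - 8.01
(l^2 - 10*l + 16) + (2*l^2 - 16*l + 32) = 3*l^2 - 26*l + 48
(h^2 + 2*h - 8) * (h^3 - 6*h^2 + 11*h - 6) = h^5 - 4*h^4 - 9*h^3 + 64*h^2 - 100*h + 48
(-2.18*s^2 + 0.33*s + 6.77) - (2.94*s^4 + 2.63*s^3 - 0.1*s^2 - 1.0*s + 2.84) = -2.94*s^4 - 2.63*s^3 - 2.08*s^2 + 1.33*s + 3.93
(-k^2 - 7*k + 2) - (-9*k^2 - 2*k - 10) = 8*k^2 - 5*k + 12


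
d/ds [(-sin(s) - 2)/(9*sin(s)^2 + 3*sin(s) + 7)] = (9*sin(s)^2 + 36*sin(s) - 1)*cos(s)/(9*sin(s)^2 + 3*sin(s) + 7)^2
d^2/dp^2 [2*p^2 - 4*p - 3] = 4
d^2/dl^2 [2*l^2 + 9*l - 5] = 4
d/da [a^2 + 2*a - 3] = 2*a + 2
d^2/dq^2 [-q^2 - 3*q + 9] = -2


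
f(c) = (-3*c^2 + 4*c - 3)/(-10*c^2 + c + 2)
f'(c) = (4 - 6*c)/(-10*c^2 + c + 2) + (20*c - 1)*(-3*c^2 + 4*c - 3)/(-10*c^2 + c + 2)^2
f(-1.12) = 0.96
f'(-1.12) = 1.01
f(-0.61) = 2.81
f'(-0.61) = 12.64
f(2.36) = 0.20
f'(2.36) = 0.02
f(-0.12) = -2.03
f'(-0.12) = 6.69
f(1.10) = 0.25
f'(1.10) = -0.29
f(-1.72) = 0.64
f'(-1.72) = 0.28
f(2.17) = 0.20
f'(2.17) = 0.02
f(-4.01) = 0.41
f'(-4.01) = 0.03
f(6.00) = 0.25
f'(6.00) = 0.01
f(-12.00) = 0.33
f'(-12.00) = 0.00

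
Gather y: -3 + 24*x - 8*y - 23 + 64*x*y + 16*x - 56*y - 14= 40*x + y*(64*x - 64) - 40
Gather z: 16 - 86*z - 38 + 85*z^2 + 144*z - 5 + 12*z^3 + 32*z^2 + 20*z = 12*z^3 + 117*z^2 + 78*z - 27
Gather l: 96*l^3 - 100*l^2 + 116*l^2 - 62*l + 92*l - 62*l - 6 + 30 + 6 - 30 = 96*l^3 + 16*l^2 - 32*l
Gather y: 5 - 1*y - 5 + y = 0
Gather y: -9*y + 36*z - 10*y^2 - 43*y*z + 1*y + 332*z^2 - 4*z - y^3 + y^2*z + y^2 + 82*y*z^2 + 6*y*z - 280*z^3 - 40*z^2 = -y^3 + y^2*(z - 9) + y*(82*z^2 - 37*z - 8) - 280*z^3 + 292*z^2 + 32*z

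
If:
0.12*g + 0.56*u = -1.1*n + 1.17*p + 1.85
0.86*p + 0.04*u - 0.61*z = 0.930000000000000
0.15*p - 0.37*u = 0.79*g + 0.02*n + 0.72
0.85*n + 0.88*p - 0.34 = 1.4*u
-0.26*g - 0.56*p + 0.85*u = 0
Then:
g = -0.54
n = 0.00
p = -2.50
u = -1.81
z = -5.17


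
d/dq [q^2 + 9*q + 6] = 2*q + 9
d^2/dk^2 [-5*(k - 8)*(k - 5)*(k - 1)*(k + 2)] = -60*k^2 + 360*k - 250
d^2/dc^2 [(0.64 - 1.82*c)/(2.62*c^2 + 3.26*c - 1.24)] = (-(1.82*c - 0.64)*(5.24*c + 3.26)*(10.48*c + 6.52) + (28.6104*c + 8.5128)*(2.62*c^2 + 3.26*c - 1.24))/(2.62*c^2 + 3.26*c - 1.24)^3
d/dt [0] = 0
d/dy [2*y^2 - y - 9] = 4*y - 1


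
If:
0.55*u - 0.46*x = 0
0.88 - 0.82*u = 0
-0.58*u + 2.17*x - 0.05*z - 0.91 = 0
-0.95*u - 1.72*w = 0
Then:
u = 1.07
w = -0.59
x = 1.28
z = 25.04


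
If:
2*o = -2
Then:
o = -1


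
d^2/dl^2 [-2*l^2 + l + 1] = -4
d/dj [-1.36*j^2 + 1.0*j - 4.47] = 1.0 - 2.72*j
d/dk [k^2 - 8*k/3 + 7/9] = 2*k - 8/3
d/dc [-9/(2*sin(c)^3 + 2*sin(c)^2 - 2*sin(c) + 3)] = 72*(3*sin(c)^2 + 2*sin(c) - 1)*cos(c)/(-4*sin(c)^2 + sin(c) + sin(3*c) - 6)^2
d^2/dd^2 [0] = 0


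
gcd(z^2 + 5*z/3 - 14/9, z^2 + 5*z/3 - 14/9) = z^2 + 5*z/3 - 14/9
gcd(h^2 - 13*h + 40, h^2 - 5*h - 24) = h - 8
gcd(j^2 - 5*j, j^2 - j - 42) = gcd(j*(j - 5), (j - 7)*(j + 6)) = 1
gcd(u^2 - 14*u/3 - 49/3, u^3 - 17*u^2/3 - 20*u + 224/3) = u - 7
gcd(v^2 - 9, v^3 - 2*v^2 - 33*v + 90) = v - 3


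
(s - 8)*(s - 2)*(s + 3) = s^3 - 7*s^2 - 14*s + 48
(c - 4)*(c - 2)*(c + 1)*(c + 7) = c^4 + 2*c^3 - 33*c^2 + 22*c + 56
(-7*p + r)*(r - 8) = -7*p*r + 56*p + r^2 - 8*r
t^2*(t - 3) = t^3 - 3*t^2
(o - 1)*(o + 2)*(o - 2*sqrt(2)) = o^3 - 2*sqrt(2)*o^2 + o^2 - 2*sqrt(2)*o - 2*o + 4*sqrt(2)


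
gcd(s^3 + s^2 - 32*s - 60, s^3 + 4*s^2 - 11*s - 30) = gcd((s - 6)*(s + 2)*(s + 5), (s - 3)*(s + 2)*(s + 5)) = s^2 + 7*s + 10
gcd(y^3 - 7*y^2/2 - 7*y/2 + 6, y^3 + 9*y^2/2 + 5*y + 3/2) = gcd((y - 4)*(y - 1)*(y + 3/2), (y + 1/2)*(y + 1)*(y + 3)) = 1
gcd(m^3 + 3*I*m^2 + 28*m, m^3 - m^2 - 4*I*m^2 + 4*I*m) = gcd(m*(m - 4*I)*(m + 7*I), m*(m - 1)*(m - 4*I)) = m^2 - 4*I*m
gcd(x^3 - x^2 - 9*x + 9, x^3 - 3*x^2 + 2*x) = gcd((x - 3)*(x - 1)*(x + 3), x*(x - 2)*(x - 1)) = x - 1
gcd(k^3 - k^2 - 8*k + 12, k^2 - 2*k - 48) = 1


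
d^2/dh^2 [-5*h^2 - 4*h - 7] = -10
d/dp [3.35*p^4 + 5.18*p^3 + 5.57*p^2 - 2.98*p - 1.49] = 13.4*p^3 + 15.54*p^2 + 11.14*p - 2.98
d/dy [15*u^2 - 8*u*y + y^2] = -8*u + 2*y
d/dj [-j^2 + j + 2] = 1 - 2*j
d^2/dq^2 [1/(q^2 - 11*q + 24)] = 2*(-q^2 + 11*q + (2*q - 11)^2 - 24)/(q^2 - 11*q + 24)^3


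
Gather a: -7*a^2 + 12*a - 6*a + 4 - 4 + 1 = -7*a^2 + 6*a + 1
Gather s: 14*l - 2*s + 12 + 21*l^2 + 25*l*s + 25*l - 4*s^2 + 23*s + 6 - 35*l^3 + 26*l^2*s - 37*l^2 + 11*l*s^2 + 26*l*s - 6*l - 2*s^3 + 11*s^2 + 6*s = -35*l^3 - 16*l^2 + 33*l - 2*s^3 + s^2*(11*l + 7) + s*(26*l^2 + 51*l + 27) + 18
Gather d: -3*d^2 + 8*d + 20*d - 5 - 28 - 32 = -3*d^2 + 28*d - 65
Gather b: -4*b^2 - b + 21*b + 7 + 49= -4*b^2 + 20*b + 56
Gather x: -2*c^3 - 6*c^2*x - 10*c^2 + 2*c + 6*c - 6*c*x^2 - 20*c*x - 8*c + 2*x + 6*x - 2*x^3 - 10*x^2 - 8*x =-2*c^3 - 10*c^2 - 2*x^3 + x^2*(-6*c - 10) + x*(-6*c^2 - 20*c)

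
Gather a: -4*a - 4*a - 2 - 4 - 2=-8*a - 8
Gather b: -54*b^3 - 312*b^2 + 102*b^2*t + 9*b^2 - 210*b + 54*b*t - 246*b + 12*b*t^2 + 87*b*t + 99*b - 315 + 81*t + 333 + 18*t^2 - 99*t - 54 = -54*b^3 + b^2*(102*t - 303) + b*(12*t^2 + 141*t - 357) + 18*t^2 - 18*t - 36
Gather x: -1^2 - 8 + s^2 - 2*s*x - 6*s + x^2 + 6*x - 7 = s^2 - 6*s + x^2 + x*(6 - 2*s) - 16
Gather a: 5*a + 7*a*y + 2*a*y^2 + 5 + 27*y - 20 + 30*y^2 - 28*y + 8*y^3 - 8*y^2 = a*(2*y^2 + 7*y + 5) + 8*y^3 + 22*y^2 - y - 15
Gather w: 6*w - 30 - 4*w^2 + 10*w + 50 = -4*w^2 + 16*w + 20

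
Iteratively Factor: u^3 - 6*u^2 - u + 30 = (u + 2)*(u^2 - 8*u + 15) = (u - 5)*(u + 2)*(u - 3)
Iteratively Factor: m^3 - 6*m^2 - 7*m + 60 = (m - 4)*(m^2 - 2*m - 15) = (m - 5)*(m - 4)*(m + 3)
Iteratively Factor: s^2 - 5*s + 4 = (s - 4)*(s - 1)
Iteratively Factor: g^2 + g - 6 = (g - 2)*(g + 3)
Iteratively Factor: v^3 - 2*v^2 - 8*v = (v)*(v^2 - 2*v - 8) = v*(v + 2)*(v - 4)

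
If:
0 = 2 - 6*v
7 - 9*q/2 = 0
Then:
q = 14/9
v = 1/3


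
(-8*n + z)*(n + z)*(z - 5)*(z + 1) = -8*n^2*z^2 + 32*n^2*z + 40*n^2 - 7*n*z^3 + 28*n*z^2 + 35*n*z + z^4 - 4*z^3 - 5*z^2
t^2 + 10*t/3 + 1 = (t + 1/3)*(t + 3)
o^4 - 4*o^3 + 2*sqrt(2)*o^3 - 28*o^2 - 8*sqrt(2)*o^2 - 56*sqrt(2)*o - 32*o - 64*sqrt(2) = (o - 8)*(o + 2)^2*(o + 2*sqrt(2))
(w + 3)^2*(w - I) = w^3 + 6*w^2 - I*w^2 + 9*w - 6*I*w - 9*I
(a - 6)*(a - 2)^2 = a^3 - 10*a^2 + 28*a - 24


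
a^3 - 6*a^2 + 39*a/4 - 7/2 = (a - 7/2)*(a - 2)*(a - 1/2)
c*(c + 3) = c^2 + 3*c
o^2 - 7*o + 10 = (o - 5)*(o - 2)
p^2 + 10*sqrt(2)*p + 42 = (p + 3*sqrt(2))*(p + 7*sqrt(2))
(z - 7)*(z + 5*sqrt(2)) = z^2 - 7*z + 5*sqrt(2)*z - 35*sqrt(2)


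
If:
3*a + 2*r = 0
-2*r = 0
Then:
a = 0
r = 0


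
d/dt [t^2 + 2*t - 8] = 2*t + 2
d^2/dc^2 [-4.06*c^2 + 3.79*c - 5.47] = -8.12000000000000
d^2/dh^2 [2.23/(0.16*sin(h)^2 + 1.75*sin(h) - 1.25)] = (-0.228352*sin(h)^4 - 1.8732*sin(h)^3 - 8.270847*sin(h)^2 - 1.131725*sin(h) + 14.55075)/(0.16*sin(h)^2 + 1.75*sin(h) - 1.25)^3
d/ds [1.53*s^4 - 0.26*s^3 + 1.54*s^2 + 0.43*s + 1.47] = 6.12*s^3 - 0.78*s^2 + 3.08*s + 0.43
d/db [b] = 1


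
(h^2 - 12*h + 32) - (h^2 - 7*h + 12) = 20 - 5*h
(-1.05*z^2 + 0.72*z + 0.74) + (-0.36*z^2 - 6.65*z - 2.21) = -1.41*z^2 - 5.93*z - 1.47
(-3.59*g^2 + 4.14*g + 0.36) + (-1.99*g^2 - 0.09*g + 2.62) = -5.58*g^2 + 4.05*g + 2.98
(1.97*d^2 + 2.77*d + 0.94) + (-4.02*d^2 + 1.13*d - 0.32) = -2.05*d^2 + 3.9*d + 0.62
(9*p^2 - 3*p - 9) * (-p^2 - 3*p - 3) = -9*p^4 - 24*p^3 - 9*p^2 + 36*p + 27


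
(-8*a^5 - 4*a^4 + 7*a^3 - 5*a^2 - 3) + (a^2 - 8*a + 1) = -8*a^5 - 4*a^4 + 7*a^3 - 4*a^2 - 8*a - 2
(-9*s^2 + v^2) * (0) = 0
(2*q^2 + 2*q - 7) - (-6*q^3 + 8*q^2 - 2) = 6*q^3 - 6*q^2 + 2*q - 5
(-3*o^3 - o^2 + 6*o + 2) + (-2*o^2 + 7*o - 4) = -3*o^3 - 3*o^2 + 13*o - 2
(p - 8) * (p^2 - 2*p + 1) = p^3 - 10*p^2 + 17*p - 8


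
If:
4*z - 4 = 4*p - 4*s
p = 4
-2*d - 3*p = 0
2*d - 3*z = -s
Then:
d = -6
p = 4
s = 27/4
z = -7/4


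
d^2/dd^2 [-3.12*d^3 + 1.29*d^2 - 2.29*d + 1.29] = 2.58 - 18.72*d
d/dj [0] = 0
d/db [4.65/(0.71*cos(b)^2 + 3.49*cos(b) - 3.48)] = (6.603*cos(b) + 16.2285)*sin(b)/(0.71*cos(b)^2 + 3.49*cos(b) - 3.48)^2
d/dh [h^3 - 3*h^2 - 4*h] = 3*h^2 - 6*h - 4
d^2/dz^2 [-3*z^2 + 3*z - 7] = -6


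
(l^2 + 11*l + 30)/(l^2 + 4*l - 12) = (l + 5)/(l - 2)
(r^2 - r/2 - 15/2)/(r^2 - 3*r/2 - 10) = (r - 3)/(r - 4)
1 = 1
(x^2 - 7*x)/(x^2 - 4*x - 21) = x/(x + 3)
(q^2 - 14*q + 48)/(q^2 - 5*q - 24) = (q - 6)/(q + 3)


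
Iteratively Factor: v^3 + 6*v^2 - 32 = (v + 4)*(v^2 + 2*v - 8) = (v + 4)^2*(v - 2)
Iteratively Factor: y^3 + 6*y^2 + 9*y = (y + 3)*(y^2 + 3*y) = (y + 3)^2*(y)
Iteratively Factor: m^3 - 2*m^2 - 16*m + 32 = (m + 4)*(m^2 - 6*m + 8) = (m - 2)*(m + 4)*(m - 4)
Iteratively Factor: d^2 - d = (d)*(d - 1)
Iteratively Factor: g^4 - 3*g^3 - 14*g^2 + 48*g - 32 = (g + 4)*(g^3 - 7*g^2 + 14*g - 8) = (g - 2)*(g + 4)*(g^2 - 5*g + 4) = (g - 4)*(g - 2)*(g + 4)*(g - 1)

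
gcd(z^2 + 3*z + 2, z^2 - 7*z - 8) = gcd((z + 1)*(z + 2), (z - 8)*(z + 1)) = z + 1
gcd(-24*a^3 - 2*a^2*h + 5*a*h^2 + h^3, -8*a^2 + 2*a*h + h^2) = 8*a^2 - 2*a*h - h^2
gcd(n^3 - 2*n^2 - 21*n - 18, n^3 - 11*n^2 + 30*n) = n - 6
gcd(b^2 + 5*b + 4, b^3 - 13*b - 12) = b + 1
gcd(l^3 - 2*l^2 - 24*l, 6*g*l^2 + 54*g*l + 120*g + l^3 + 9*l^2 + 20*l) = l + 4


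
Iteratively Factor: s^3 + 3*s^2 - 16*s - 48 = (s + 3)*(s^2 - 16) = (s + 3)*(s + 4)*(s - 4)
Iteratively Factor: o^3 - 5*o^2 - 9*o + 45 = (o + 3)*(o^2 - 8*o + 15) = (o - 3)*(o + 3)*(o - 5)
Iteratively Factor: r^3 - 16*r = (r - 4)*(r^2 + 4*r) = (r - 4)*(r + 4)*(r)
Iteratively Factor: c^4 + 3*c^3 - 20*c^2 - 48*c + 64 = (c - 4)*(c^3 + 7*c^2 + 8*c - 16) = (c - 4)*(c - 1)*(c^2 + 8*c + 16) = (c - 4)*(c - 1)*(c + 4)*(c + 4)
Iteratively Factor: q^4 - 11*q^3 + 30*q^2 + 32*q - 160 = (q - 5)*(q^3 - 6*q^2 + 32) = (q - 5)*(q + 2)*(q^2 - 8*q + 16) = (q - 5)*(q - 4)*(q + 2)*(q - 4)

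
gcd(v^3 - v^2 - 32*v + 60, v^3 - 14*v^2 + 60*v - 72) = v - 2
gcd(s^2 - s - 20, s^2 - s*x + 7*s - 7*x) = 1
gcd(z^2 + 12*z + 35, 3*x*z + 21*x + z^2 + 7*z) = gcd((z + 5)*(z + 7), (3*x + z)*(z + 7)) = z + 7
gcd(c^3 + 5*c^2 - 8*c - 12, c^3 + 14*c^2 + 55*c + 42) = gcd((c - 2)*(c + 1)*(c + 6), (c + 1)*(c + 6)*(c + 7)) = c^2 + 7*c + 6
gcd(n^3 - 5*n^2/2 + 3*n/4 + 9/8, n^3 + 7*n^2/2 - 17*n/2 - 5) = n + 1/2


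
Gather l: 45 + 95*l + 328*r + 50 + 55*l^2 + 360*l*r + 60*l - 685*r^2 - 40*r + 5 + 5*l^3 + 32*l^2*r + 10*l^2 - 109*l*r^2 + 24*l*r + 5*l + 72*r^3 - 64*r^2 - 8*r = 5*l^3 + l^2*(32*r + 65) + l*(-109*r^2 + 384*r + 160) + 72*r^3 - 749*r^2 + 280*r + 100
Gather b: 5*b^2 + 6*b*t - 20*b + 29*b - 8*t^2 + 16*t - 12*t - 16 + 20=5*b^2 + b*(6*t + 9) - 8*t^2 + 4*t + 4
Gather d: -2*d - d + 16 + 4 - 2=18 - 3*d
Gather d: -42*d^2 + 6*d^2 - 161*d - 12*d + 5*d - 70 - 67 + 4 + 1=-36*d^2 - 168*d - 132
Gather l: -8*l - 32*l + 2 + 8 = 10 - 40*l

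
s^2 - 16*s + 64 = (s - 8)^2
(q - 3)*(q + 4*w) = q^2 + 4*q*w - 3*q - 12*w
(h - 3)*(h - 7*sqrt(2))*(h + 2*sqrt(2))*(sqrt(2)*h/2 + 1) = sqrt(2)*h^4/2 - 4*h^3 - 3*sqrt(2)*h^3/2 - 19*sqrt(2)*h^2 + 12*h^2 - 28*h + 57*sqrt(2)*h + 84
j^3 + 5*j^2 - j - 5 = (j - 1)*(j + 1)*(j + 5)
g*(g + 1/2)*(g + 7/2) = g^3 + 4*g^2 + 7*g/4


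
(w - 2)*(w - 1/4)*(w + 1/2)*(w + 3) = w^4 + 5*w^3/4 - 47*w^2/8 - 13*w/8 + 3/4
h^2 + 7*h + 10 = (h + 2)*(h + 5)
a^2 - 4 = (a - 2)*(a + 2)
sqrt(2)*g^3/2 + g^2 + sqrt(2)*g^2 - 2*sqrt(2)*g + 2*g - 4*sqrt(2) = (g - sqrt(2))*(g + 2*sqrt(2))*(sqrt(2)*g/2 + sqrt(2))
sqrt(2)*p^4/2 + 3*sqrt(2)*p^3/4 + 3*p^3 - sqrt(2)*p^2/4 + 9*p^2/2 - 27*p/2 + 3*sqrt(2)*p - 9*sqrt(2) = (p - 3/2)*(p + 3)*(p + 2*sqrt(2))*(sqrt(2)*p/2 + 1)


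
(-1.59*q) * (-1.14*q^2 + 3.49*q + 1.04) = 1.8126*q^3 - 5.5491*q^2 - 1.6536*q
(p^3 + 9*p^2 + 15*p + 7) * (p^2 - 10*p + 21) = p^5 - p^4 - 54*p^3 + 46*p^2 + 245*p + 147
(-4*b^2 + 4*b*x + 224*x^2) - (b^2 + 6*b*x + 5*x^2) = -5*b^2 - 2*b*x + 219*x^2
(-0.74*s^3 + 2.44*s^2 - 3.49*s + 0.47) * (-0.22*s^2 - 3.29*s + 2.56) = 0.1628*s^5 + 1.8978*s^4 - 9.1542*s^3 + 17.6251*s^2 - 10.4807*s + 1.2032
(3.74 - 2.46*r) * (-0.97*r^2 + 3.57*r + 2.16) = 2.3862*r^3 - 12.41*r^2 + 8.0382*r + 8.0784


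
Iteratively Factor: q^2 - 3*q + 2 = (q - 1)*(q - 2)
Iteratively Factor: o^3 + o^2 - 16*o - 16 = (o + 4)*(o^2 - 3*o - 4) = (o - 4)*(o + 4)*(o + 1)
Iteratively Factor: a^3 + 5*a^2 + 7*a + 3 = (a + 3)*(a^2 + 2*a + 1) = (a + 1)*(a + 3)*(a + 1)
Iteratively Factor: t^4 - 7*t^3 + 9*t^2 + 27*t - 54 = (t - 3)*(t^3 - 4*t^2 - 3*t + 18) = (t - 3)^2*(t^2 - t - 6) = (t - 3)^2*(t + 2)*(t - 3)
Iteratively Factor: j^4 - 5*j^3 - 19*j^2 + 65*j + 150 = (j - 5)*(j^3 - 19*j - 30) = (j - 5)*(j + 3)*(j^2 - 3*j - 10) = (j - 5)^2*(j + 3)*(j + 2)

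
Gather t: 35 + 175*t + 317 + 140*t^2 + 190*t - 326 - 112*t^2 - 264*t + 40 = 28*t^2 + 101*t + 66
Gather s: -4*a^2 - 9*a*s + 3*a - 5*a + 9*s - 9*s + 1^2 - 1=-4*a^2 - 9*a*s - 2*a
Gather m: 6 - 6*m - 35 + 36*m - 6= 30*m - 35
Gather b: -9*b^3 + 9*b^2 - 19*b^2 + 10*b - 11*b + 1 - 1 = -9*b^3 - 10*b^2 - b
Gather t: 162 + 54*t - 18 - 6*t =48*t + 144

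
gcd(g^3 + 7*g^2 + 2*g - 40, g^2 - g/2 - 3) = g - 2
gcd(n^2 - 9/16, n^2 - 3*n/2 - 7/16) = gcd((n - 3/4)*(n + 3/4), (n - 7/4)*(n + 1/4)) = 1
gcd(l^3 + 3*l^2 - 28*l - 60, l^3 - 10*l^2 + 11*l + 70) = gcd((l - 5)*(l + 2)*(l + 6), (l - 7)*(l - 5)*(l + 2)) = l^2 - 3*l - 10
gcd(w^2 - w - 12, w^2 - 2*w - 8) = w - 4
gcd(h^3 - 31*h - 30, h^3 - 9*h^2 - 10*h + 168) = h - 6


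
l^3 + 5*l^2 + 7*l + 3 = (l + 1)^2*(l + 3)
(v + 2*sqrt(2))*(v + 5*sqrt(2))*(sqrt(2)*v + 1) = sqrt(2)*v^3 + 15*v^2 + 27*sqrt(2)*v + 20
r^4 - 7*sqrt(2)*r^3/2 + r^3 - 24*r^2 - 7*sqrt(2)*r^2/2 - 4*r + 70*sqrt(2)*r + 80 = (r - 4)*(r + 5)*(r - 4*sqrt(2))*(r + sqrt(2)/2)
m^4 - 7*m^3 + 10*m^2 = m^2*(m - 5)*(m - 2)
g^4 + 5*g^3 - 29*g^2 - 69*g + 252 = (g - 3)^2*(g + 4)*(g + 7)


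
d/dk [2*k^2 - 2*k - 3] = 4*k - 2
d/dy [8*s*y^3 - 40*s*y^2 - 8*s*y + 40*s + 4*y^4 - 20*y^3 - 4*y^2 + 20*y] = 24*s*y^2 - 80*s*y - 8*s + 16*y^3 - 60*y^2 - 8*y + 20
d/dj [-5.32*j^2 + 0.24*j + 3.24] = 0.24 - 10.64*j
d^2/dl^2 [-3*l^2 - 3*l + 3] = -6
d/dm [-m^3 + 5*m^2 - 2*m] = -3*m^2 + 10*m - 2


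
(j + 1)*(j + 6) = j^2 + 7*j + 6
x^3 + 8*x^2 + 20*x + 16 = (x + 2)^2*(x + 4)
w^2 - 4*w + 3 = (w - 3)*(w - 1)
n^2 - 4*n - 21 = (n - 7)*(n + 3)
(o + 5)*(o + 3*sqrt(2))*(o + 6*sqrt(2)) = o^3 + 5*o^2 + 9*sqrt(2)*o^2 + 36*o + 45*sqrt(2)*o + 180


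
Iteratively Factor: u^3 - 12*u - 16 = (u + 2)*(u^2 - 2*u - 8) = (u - 4)*(u + 2)*(u + 2)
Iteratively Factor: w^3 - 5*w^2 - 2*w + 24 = (w - 4)*(w^2 - w - 6) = (w - 4)*(w + 2)*(w - 3)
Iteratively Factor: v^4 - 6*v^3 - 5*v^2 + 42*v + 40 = (v - 5)*(v^3 - v^2 - 10*v - 8) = (v - 5)*(v - 4)*(v^2 + 3*v + 2) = (v - 5)*(v - 4)*(v + 2)*(v + 1)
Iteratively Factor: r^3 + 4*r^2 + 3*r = (r + 3)*(r^2 + r) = (r + 1)*(r + 3)*(r)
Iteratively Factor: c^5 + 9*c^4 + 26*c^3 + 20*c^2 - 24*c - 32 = (c + 4)*(c^4 + 5*c^3 + 6*c^2 - 4*c - 8) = (c + 2)*(c + 4)*(c^3 + 3*c^2 - 4) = (c + 2)^2*(c + 4)*(c^2 + c - 2) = (c - 1)*(c + 2)^2*(c + 4)*(c + 2)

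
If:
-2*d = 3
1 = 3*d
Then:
No Solution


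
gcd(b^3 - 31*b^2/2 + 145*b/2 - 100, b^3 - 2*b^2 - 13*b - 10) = b - 5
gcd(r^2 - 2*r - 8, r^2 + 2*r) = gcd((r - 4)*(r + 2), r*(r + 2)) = r + 2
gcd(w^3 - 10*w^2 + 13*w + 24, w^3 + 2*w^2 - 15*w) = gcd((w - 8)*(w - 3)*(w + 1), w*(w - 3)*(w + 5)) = w - 3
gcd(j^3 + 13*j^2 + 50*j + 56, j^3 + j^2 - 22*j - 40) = j^2 + 6*j + 8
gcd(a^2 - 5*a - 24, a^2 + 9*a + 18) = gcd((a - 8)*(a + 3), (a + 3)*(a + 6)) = a + 3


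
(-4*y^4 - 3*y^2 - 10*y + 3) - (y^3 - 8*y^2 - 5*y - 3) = -4*y^4 - y^3 + 5*y^2 - 5*y + 6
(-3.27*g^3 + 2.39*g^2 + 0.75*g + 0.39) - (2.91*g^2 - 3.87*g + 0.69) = -3.27*g^3 - 0.52*g^2 + 4.62*g - 0.3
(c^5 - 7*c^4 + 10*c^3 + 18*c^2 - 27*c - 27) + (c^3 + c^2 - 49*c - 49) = c^5 - 7*c^4 + 11*c^3 + 19*c^2 - 76*c - 76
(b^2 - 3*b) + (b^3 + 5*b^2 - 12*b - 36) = b^3 + 6*b^2 - 15*b - 36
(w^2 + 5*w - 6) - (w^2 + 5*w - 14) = 8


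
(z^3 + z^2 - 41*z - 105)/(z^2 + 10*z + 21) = (z^2 - 2*z - 35)/(z + 7)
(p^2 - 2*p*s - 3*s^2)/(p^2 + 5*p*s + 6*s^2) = (p^2 - 2*p*s - 3*s^2)/(p^2 + 5*p*s + 6*s^2)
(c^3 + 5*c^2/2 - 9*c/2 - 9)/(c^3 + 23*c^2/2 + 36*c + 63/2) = (c - 2)/(c + 7)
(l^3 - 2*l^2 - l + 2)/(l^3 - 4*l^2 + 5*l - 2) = (l + 1)/(l - 1)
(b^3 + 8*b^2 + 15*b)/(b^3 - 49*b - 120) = b/(b - 8)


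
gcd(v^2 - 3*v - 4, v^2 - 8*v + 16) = v - 4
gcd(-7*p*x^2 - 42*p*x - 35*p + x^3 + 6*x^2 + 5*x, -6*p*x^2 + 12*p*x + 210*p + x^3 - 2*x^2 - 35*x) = x + 5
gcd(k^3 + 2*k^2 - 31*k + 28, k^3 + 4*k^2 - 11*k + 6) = k - 1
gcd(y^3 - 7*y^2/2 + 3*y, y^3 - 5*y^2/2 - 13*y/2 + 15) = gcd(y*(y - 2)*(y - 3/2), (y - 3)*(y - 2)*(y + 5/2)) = y - 2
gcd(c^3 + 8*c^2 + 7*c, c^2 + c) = c^2 + c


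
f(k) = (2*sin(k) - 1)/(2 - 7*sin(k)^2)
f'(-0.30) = 4.64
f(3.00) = -0.39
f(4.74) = 0.60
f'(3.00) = -0.66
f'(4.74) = 0.04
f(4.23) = 0.79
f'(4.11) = -1.87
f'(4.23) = -1.04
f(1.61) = -0.20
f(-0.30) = -1.15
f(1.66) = -0.20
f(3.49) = -1.42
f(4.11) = 0.96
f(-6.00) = -0.30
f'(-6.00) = 0.54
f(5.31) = 0.95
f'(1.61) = -0.01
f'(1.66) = -0.01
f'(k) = 2*cos(k)/(2 - 7*sin(k)^2) + 14*(2*sin(k) - 1)*sin(k)*cos(k)/(2 - 7*sin(k)^2)^2 = 2*(7*sin(k)^2 - 7*sin(k) + 2)*cos(k)/(7*sin(k)^2 - 2)^2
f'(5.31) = 1.83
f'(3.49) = -6.98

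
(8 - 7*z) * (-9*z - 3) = 63*z^2 - 51*z - 24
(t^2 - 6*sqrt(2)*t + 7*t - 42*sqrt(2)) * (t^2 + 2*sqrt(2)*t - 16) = t^4 - 4*sqrt(2)*t^3 + 7*t^3 - 40*t^2 - 28*sqrt(2)*t^2 - 280*t + 96*sqrt(2)*t + 672*sqrt(2)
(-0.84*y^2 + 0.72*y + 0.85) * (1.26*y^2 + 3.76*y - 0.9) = -1.0584*y^4 - 2.2512*y^3 + 4.5342*y^2 + 2.548*y - 0.765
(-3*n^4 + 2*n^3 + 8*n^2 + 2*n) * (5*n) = -15*n^5 + 10*n^4 + 40*n^3 + 10*n^2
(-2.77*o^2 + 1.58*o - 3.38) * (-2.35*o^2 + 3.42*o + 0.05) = 6.5095*o^4 - 13.1864*o^3 + 13.2081*o^2 - 11.4806*o - 0.169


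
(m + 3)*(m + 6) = m^2 + 9*m + 18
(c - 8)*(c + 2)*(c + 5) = c^3 - c^2 - 46*c - 80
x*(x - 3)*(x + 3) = x^3 - 9*x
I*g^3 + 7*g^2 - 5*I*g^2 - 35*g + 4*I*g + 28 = (g - 4)*(g - 7*I)*(I*g - I)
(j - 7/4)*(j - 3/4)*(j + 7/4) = j^3 - 3*j^2/4 - 49*j/16 + 147/64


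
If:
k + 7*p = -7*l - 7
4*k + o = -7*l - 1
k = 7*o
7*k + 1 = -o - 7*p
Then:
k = 35/72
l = -31/72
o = 5/72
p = -23/36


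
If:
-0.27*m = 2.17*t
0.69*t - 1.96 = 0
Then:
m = -22.83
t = 2.84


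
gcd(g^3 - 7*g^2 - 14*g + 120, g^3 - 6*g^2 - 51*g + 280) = g - 5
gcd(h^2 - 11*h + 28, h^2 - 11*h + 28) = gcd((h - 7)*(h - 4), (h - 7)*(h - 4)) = h^2 - 11*h + 28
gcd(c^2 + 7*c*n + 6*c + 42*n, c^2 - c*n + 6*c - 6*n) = c + 6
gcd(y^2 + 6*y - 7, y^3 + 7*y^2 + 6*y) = 1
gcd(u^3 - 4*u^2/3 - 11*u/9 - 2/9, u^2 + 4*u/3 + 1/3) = u + 1/3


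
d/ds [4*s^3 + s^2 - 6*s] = 12*s^2 + 2*s - 6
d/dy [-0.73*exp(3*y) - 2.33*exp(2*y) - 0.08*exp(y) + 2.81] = (-2.19*exp(2*y) - 4.66*exp(y) - 0.08)*exp(y)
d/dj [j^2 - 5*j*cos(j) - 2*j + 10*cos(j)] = 5*j*sin(j) + 2*j - 10*sin(j) - 5*cos(j) - 2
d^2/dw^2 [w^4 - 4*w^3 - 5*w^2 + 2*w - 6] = 12*w^2 - 24*w - 10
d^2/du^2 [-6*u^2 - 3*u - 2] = -12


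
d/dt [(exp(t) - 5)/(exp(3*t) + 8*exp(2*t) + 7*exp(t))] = (-2*exp(3*t) + 7*exp(2*t) + 80*exp(t) + 35)*exp(-t)/(exp(4*t) + 16*exp(3*t) + 78*exp(2*t) + 112*exp(t) + 49)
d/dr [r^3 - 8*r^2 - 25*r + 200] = 3*r^2 - 16*r - 25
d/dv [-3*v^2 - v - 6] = -6*v - 1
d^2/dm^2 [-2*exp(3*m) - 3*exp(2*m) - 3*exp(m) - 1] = (-18*exp(2*m) - 12*exp(m) - 3)*exp(m)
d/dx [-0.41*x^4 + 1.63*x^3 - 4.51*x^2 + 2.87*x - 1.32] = -1.64*x^3 + 4.89*x^2 - 9.02*x + 2.87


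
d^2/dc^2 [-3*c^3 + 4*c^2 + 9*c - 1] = 8 - 18*c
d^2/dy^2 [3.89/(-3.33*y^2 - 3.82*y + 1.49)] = (86.271642*y^2 + 98.966268*y - 3.89*(6.66*y + 3.82)*(13.32*y + 7.64) - 38.602026)/(3.33*y^2 + 3.82*y - 1.49)^3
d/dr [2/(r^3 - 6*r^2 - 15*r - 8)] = 6*(-r^2 + 4*r + 5)/(-r^3 + 6*r^2 + 15*r + 8)^2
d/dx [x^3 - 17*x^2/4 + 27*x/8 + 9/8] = 3*x^2 - 17*x/2 + 27/8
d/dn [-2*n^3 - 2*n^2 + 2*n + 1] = -6*n^2 - 4*n + 2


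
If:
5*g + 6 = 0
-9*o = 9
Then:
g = -6/5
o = -1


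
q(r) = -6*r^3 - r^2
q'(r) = -18*r^2 - 2*r = 2*r*(-9*r - 1)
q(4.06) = -418.02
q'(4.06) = -304.82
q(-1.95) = 40.69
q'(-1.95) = -64.54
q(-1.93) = 39.41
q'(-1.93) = -63.19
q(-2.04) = 46.78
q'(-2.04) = -70.83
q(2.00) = -52.00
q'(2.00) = -76.00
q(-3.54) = 253.64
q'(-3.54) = -218.49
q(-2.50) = 87.50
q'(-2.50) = -107.50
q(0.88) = -4.86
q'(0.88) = -15.70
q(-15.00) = 20025.00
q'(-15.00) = -4020.00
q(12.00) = -10512.00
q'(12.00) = -2616.00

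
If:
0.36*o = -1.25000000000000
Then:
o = -3.47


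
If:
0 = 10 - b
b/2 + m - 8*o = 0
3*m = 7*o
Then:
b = 10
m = 35/17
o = 15/17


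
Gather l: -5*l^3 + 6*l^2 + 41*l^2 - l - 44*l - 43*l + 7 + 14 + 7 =-5*l^3 + 47*l^2 - 88*l + 28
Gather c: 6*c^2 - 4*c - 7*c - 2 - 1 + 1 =6*c^2 - 11*c - 2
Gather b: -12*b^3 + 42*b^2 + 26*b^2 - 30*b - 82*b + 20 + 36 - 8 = -12*b^3 + 68*b^2 - 112*b + 48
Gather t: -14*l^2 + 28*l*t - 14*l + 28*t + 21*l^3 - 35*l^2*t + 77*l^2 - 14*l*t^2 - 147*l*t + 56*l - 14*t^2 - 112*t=21*l^3 + 63*l^2 + 42*l + t^2*(-14*l - 14) + t*(-35*l^2 - 119*l - 84)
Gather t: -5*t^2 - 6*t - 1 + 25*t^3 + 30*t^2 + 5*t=25*t^3 + 25*t^2 - t - 1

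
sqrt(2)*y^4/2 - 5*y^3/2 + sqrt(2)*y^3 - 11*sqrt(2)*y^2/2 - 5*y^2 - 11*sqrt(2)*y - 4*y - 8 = (y + 2)*(y - 4*sqrt(2))*(y + sqrt(2))*(sqrt(2)*y/2 + 1/2)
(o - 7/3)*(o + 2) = o^2 - o/3 - 14/3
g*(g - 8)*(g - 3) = g^3 - 11*g^2 + 24*g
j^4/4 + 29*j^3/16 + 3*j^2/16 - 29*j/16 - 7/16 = (j/4 + 1/4)*(j - 1)*(j + 1/4)*(j + 7)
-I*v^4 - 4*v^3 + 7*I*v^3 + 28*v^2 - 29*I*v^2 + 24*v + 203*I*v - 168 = (v - 7)*(v - 8*I)*(v + 3*I)*(-I*v + 1)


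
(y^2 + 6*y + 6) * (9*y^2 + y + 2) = 9*y^4 + 55*y^3 + 62*y^2 + 18*y + 12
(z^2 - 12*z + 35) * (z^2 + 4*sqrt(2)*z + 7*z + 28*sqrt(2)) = z^4 - 5*z^3 + 4*sqrt(2)*z^3 - 49*z^2 - 20*sqrt(2)*z^2 - 196*sqrt(2)*z + 245*z + 980*sqrt(2)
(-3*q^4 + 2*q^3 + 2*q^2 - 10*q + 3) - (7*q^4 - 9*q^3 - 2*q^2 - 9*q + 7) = -10*q^4 + 11*q^3 + 4*q^2 - q - 4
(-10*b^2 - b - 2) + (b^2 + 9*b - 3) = -9*b^2 + 8*b - 5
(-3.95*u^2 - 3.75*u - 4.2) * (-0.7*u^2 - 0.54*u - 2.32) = 2.765*u^4 + 4.758*u^3 + 14.129*u^2 + 10.968*u + 9.744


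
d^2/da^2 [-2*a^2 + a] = -4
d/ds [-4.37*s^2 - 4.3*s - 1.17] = -8.74*s - 4.3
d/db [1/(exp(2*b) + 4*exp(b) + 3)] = 2*(-exp(b) - 2)*exp(b)/(exp(2*b) + 4*exp(b) + 3)^2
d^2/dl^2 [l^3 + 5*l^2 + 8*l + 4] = 6*l + 10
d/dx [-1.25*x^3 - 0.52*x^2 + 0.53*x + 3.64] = -3.75*x^2 - 1.04*x + 0.53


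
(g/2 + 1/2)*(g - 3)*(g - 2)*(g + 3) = g^4/2 - g^3/2 - 11*g^2/2 + 9*g/2 + 9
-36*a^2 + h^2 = (-6*a + h)*(6*a + h)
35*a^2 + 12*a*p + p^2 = (5*a + p)*(7*a + p)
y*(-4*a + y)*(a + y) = -4*a^2*y - 3*a*y^2 + y^3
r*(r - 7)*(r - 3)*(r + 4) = r^4 - 6*r^3 - 19*r^2 + 84*r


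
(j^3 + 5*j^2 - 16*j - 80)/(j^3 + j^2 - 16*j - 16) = (j + 5)/(j + 1)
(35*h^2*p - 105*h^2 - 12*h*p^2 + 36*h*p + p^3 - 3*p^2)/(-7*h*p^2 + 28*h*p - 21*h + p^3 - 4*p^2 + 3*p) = (-5*h + p)/(p - 1)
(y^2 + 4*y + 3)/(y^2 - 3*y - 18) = (y + 1)/(y - 6)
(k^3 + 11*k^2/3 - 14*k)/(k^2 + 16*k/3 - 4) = k*(3*k - 7)/(3*k - 2)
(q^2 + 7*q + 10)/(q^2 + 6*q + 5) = (q + 2)/(q + 1)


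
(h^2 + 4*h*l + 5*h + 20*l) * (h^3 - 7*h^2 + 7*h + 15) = h^5 + 4*h^4*l - 2*h^4 - 8*h^3*l - 28*h^3 - 112*h^2*l + 50*h^2 + 200*h*l + 75*h + 300*l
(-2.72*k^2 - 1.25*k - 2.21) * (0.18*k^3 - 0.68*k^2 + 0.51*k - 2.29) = -0.4896*k^5 + 1.6246*k^4 - 0.935*k^3 + 7.0941*k^2 + 1.7354*k + 5.0609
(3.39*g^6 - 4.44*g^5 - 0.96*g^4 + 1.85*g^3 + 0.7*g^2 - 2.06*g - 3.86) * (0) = 0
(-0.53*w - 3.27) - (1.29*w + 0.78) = -1.82*w - 4.05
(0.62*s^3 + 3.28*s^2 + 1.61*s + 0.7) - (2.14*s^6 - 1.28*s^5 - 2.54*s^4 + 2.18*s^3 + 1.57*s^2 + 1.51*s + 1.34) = -2.14*s^6 + 1.28*s^5 + 2.54*s^4 - 1.56*s^3 + 1.71*s^2 + 0.1*s - 0.64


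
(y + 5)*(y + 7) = y^2 + 12*y + 35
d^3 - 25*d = d*(d - 5)*(d + 5)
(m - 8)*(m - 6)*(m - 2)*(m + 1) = m^4 - 15*m^3 + 60*m^2 - 20*m - 96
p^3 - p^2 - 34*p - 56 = (p - 7)*(p + 2)*(p + 4)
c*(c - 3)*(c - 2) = c^3 - 5*c^2 + 6*c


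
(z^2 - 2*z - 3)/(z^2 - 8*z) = (z^2 - 2*z - 3)/(z*(z - 8))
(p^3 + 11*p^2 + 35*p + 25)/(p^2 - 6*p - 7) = (p^2 + 10*p + 25)/(p - 7)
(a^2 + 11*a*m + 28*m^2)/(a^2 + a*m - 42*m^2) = (a + 4*m)/(a - 6*m)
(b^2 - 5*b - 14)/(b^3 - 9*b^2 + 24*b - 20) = (b^2 - 5*b - 14)/(b^3 - 9*b^2 + 24*b - 20)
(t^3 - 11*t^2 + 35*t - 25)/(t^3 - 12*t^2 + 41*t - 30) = (t - 5)/(t - 6)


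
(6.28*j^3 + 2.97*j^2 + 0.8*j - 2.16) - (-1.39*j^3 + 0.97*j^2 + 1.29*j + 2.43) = 7.67*j^3 + 2.0*j^2 - 0.49*j - 4.59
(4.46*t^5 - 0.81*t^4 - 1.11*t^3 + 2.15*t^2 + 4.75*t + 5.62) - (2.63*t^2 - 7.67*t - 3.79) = 4.46*t^5 - 0.81*t^4 - 1.11*t^3 - 0.48*t^2 + 12.42*t + 9.41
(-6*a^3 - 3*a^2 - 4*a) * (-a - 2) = 6*a^4 + 15*a^3 + 10*a^2 + 8*a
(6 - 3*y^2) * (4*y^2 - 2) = -12*y^4 + 30*y^2 - 12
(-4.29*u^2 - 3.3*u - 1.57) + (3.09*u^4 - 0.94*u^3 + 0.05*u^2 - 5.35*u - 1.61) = 3.09*u^4 - 0.94*u^3 - 4.24*u^2 - 8.65*u - 3.18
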